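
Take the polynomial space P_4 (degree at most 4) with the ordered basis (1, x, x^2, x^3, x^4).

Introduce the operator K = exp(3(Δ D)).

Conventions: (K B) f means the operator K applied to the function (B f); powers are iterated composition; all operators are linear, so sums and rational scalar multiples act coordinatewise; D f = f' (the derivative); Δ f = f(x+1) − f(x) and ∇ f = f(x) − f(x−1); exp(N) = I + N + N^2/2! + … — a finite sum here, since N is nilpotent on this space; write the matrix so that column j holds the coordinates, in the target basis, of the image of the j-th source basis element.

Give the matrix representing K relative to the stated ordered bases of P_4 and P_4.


the matrix is [[1, 0, 6, 9, 120]; [0, 1, 0, 18, 36]; [0, 0, 1, 0, 36]; [0, 0, 0, 1, 0]; [0, 0, 0, 0, 1]] (rows listed top to bottom)

image of 1: 1
image of x: x
image of x^2: x^2 + 6
image of x^3: x^3 + 18x + 9
image of x^4: x^4 + 36x^2 + 36x + 120
each image's coordinates form column j of the matrix


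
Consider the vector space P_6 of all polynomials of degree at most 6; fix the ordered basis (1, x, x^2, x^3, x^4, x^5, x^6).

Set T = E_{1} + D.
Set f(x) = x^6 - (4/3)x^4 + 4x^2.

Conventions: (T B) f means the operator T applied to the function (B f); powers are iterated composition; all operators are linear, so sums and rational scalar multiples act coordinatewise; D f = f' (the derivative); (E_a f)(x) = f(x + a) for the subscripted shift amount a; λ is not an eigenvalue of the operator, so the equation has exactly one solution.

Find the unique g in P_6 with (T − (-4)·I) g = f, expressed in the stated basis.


write g with unknown coordinates in the stated basis and equate coefficients in (T − (-4)·I) g = f
solving from the highest basis element down gives g = (1/5)x^6 - (12/25)x^5 + (7/75)x^4 + (4/375)x^3 + (647/625)x^2 - (6274/9375)x + 4493/46875
check: T g = (1/5)x^6 + (48/25)x^5 - (128/75)x^4 - (16/375)x^3 - (88/625)x^2 + (25096/9375)x - 17972/46875
so T g − (-4)·g = x^6 - (4/3)x^4 + 4x^2 = f ✓

the result is g(x) = (1/5)x^6 - (12/25)x^5 + (7/75)x^4 + (4/375)x^3 + (647/625)x^2 - (6274/9375)x + 4493/46875


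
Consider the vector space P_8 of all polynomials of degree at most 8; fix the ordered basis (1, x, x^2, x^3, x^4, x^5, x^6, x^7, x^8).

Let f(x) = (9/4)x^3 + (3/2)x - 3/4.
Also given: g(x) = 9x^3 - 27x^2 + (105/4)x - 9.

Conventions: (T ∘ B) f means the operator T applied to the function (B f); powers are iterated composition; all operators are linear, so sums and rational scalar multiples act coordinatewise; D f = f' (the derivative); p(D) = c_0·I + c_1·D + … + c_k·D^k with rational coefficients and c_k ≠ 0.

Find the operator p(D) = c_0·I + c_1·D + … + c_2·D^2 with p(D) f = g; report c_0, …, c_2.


D^0 f = (9/4)x^3 + (3/2)x - 3/4
D^1 f = (27/4)x^2 + 3/2
D^2 f = (27/2)x
matching coefficients of g against c_0 f + c_1 Df + … from the top degree down determines the c_i
solution: c_0 = 4, c_1 = -4, c_2 = 3/2

c_0 = 4, c_1 = -4, c_2 = 3/2


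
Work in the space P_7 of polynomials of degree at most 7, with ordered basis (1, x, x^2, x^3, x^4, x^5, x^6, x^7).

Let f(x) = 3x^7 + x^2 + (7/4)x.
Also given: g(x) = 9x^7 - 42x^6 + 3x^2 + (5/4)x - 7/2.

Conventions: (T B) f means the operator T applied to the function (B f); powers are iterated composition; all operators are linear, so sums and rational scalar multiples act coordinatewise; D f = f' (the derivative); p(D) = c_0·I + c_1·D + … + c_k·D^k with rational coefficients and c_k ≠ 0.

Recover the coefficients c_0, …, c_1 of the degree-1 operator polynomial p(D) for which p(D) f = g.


D^0 f = 3x^7 + x^2 + (7/4)x
D^1 f = 21x^6 + 2x + 7/4
matching coefficients of g against c_0 f + c_1 Df + … from the top degree down determines the c_i
solution: c_0 = 3, c_1 = -2

p(D) = 3·I − 2·D, i.e. c_0 = 3, c_1 = -2


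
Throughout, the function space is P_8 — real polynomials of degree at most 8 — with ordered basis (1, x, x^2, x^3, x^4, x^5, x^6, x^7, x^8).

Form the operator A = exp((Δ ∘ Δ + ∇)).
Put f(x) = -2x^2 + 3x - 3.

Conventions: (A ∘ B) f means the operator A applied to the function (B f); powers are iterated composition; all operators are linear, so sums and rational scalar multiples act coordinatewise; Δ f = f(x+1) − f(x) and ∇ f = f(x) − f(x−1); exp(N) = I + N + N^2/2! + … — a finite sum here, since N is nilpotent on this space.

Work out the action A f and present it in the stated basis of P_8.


the image equals g(x) = -2x^2 - x - 4

order-1 term: -4x + 1
order-2 term: -2
the series for exp((Δ ∘ Δ + ∇)) f terminates at order 2
exp((Δ ∘ Δ + ∇)) f = -2x^2 - x - 4


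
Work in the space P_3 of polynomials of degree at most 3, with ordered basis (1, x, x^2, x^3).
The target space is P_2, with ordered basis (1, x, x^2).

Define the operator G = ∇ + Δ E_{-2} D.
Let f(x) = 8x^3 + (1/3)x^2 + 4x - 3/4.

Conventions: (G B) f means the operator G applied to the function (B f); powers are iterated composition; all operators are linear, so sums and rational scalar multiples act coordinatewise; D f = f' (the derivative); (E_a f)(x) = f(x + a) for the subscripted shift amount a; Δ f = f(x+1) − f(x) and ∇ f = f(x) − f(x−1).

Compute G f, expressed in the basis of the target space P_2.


g(x) = 24x^2 + (74/3)x - 179/3

∇ f = 24x^2 - (70/3)x + 35/3
D f = 24x^2 + (2/3)x + 4
E_{-2} D f = 24x^2 - (286/3)x + 296/3
Δ E_{-2} D f = 48x - 214/3
(∇ + Δ E_{-2} D) f = 24x^2 + (74/3)x - 179/3


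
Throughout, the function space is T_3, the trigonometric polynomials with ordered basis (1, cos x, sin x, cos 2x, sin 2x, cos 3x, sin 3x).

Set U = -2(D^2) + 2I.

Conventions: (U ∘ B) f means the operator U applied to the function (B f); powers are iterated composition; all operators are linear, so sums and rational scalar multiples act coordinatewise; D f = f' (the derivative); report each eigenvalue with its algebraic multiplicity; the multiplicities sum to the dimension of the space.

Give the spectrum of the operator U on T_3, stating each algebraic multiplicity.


λ = 2 (multiplicity 1), λ = 4 (multiplicity 2), λ = 10 (multiplicity 2), λ = 20 (multiplicity 2)

image of 1: 2
image of cos x: 4cos x
image of sin x: 4sin x
image of cos 2x: 10cos 2x
image of sin 2x: 10sin 2x
image of cos 3x: 20cos 3x
image of sin 3x: 20sin 3x
the matrix is diagonal; its diagonal is (2, 4, 4, 10, 10, 20, 20)
for a triangular matrix the eigenvalues are the diagonal entries, with algebraic multiplicity their repetition count


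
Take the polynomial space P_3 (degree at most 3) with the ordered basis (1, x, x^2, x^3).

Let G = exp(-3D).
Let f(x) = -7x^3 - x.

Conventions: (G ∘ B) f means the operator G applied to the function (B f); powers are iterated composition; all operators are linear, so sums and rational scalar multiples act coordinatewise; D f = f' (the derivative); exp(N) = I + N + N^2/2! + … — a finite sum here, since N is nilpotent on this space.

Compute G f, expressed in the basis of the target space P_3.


the result is g(x) = -7x^3 + 63x^2 - 190x + 192

order-1 term: 63x^2 + 3
order-2 term: -189x
order-3 term: 189
the series for exp(-3D) f terminates at order 3
exp(-3D) f = -7x^3 + 63x^2 - 190x + 192


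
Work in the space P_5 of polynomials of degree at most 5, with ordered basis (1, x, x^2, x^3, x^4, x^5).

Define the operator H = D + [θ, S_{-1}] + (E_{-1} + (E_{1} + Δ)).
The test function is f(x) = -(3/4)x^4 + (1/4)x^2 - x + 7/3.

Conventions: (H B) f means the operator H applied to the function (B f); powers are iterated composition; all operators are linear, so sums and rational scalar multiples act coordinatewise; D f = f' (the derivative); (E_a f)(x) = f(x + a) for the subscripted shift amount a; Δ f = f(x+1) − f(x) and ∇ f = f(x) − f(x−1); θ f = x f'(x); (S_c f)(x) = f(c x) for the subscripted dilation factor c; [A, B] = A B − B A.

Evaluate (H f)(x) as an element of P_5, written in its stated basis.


the result is g(x) = -(3/2)x^4 - 6x^3 - 13x^2 - 4x + 7/6

D f = -3x^3 + (1/2)x - 1
S_{-1} f = -(3/4)x^4 + (1/4)x^2 + x + 7/3
θ S_{-1} f = -3x^4 + (1/2)x^2 + x
θ f = -3x^4 + (1/2)x^2 - x
S_{-1} θ f = -3x^4 + (1/2)x^2 + x
[θ, S_{-1}] f = 0
E_{-1} f = -(3/4)x^4 + 3x^3 - (17/4)x^2 + (3/2)x + 17/6
E_{1} f = -(3/4)x^4 - 3x^3 - (17/4)x^2 - (7/2)x + 5/6
Δ f = -3x^3 - (9/2)x^2 - (5/2)x - 3/2
(E_{1} + Δ) f = -(3/4)x^4 - 6x^3 - (35/4)x^2 - 6x - 2/3
(E_{-1} + (E_{1} + Δ)) f = -(3/2)x^4 - 3x^3 - 13x^2 - (9/2)x + 13/6
(D + [θ, S_{-1}] + (E_{-1} + (E_{1} + Δ))) f = -(3/2)x^4 - 6x^3 - 13x^2 - 4x + 7/6


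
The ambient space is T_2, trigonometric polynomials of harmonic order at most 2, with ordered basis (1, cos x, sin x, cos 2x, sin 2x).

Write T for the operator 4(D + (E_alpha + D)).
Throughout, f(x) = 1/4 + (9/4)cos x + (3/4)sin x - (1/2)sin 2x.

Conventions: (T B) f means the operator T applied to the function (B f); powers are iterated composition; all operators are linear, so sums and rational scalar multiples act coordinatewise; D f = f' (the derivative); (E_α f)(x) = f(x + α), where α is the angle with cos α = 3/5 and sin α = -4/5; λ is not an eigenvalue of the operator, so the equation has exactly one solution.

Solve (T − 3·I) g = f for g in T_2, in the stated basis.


the image equals g(x) = 1/4 - (11/52)cos x + (23/52)sin x + (152/4121)cos 2x + (103/8242)sin 2x

write g with unknown coordinates in the stated basis and equate coefficients in (T − 3·I) g = f
solving from the highest basis element down gives g = 1/4 - (11/52)cos x + (23/52)sin x + (152/4121)cos 2x + (103/8242)sin 2x
check: T g = 1 + (21/13)cos x + (27/13)sin x + (456/4121)cos 2x - (1906/4121)sin 2x
so T g − 3·g = 1/4 + (9/4)cos x + (3/4)sin x - (1/2)sin 2x = f ✓


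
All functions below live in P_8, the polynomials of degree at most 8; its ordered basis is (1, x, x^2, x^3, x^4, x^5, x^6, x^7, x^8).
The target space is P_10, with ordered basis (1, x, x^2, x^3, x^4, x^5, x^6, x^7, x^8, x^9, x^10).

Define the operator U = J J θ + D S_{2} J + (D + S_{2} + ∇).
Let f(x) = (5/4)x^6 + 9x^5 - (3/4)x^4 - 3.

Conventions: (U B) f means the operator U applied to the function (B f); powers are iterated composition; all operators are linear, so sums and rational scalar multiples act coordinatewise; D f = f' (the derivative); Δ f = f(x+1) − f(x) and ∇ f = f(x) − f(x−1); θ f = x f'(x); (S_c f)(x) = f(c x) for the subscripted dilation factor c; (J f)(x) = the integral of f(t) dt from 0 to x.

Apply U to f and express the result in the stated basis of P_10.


g(x) = (15/112)x^8 + (15/14)x^7 + (2399/10)x^6 + 879x^5 + (141/4)x^4 - 71x^3 + (303/4)x^2 - (81/2)x - 1/2

θ f = (15/2)x^6 + 45x^5 - 3x^4
J θ f = (15/14)x^7 + (15/2)x^6 - (3/5)x^5
J J θ f = (15/112)x^8 + (15/14)x^7 - (1/10)x^6
J f = (5/28)x^7 + (3/2)x^6 - (3/20)x^5 - 3x
S_{2} J f = (160/7)x^7 + 96x^6 - (24/5)x^5 - 6x
D S_{2} J f = 160x^6 + 576x^5 - 24x^4 - 6
D f = (15/2)x^5 + 45x^4 - 3x^3
S_{2} f = 80x^6 + 288x^5 - 12x^4 - 3
∇ f = (15/2)x^5 + (105/4)x^4 - 68x^3 + (303/4)x^2 - (81/2)x + 17/2
(D + S_{2} + ∇) f = 80x^6 + 303x^5 + (237/4)x^4 - 71x^3 + (303/4)x^2 - (81/2)x + 11/2
(J J θ + D S_{2} J + (D + S_{2} + ∇)) f = (15/112)x^8 + (15/14)x^7 + (2399/10)x^6 + 879x^5 + (141/4)x^4 - 71x^3 + (303/4)x^2 - (81/2)x - 1/2


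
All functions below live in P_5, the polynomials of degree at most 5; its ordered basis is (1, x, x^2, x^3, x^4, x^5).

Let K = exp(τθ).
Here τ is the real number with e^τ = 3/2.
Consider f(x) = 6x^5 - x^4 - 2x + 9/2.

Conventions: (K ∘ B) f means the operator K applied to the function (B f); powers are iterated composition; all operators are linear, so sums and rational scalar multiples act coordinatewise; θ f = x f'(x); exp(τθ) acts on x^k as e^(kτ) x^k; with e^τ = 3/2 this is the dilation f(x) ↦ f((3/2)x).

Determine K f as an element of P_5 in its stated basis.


exp(τθ) x^k = e^(kτ) x^k; with e^τ = 3/2 this sends x^k to (3/2)^k x^k
x ↦ 3/2 x
x^4 ↦ 81/16 x^4
x^5 ↦ 243/32 x^5
applying this coordinatewise to f: exp(τθ) f = (729/16)x^5 - (81/16)x^4 - 3x + 9/2

the image equals g(x) = (729/16)x^5 - (81/16)x^4 - 3x + 9/2


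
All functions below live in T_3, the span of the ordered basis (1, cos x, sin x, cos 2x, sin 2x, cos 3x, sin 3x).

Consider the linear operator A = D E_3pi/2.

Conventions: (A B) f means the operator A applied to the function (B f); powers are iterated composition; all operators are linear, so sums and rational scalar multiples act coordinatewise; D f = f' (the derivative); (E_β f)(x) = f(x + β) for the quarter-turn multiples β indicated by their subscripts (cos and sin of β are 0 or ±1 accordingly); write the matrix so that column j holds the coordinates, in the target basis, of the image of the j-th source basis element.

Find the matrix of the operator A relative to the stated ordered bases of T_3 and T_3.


image of 1: 0
image of cos x: cos x
image of sin x: sin x
image of cos 2x: 2sin 2x
image of sin 2x: -2cos 2x
image of cos 3x: -3cos 3x
image of sin 3x: -3sin 3x
each image's coordinates form column j of the matrix

the matrix is [[0, 0, 0, 0, 0, 0, 0]; [0, 1, 0, 0, 0, 0, 0]; [0, 0, 1, 0, 0, 0, 0]; [0, 0, 0, 0, -2, 0, 0]; [0, 0, 0, 2, 0, 0, 0]; [0, 0, 0, 0, 0, -3, 0]; [0, 0, 0, 0, 0, 0, -3]] (rows listed top to bottom)


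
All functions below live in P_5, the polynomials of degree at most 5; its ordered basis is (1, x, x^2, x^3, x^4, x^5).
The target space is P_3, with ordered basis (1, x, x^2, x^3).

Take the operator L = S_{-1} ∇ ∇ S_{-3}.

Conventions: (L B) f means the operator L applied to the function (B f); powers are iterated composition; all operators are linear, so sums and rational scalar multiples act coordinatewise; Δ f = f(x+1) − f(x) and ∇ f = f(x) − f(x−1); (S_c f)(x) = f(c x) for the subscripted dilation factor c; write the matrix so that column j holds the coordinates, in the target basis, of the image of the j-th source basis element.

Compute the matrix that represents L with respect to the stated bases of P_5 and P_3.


image of 1: 0
image of x: 0
image of x^2: 18
image of x^3: 162x + 162
image of x^4: 972x^2 + 1944x + 1134
image of x^5: 4860x^3 + 14580x^2 + 17010x + 7290
each image's coordinates form column j of the matrix

the matrix is [[0, 0, 18, 162, 1134, 7290]; [0, 0, 0, 162, 1944, 17010]; [0, 0, 0, 0, 972, 14580]; [0, 0, 0, 0, 0, 4860]] (rows listed top to bottom)


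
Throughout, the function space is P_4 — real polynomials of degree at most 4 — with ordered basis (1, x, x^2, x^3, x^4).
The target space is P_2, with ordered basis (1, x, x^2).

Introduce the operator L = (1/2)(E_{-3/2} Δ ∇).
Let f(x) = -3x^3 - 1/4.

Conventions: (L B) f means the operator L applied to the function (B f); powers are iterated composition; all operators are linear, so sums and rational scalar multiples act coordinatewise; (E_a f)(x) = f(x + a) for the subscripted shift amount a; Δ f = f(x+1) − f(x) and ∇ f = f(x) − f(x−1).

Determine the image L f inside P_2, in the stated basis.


∇ f = -9x^2 + 9x - 3
Δ ∇ f = -18x
E_{-3/2} Δ ∇ f = -18x + 27
((1/2)(E_{-3/2} Δ ∇)) f = -9x + 27/2

the result is g(x) = -9x + 27/2


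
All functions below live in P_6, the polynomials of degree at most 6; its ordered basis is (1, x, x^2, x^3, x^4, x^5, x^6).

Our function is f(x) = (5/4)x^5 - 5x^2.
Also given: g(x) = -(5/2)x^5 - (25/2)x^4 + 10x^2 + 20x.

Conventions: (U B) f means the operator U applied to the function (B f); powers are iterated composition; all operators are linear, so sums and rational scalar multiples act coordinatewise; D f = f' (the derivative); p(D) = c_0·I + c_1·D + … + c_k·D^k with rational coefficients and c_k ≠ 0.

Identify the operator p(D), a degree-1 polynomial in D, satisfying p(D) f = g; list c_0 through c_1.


c_0 = -2, c_1 = -2

D^0 f = (5/4)x^5 - 5x^2
D^1 f = (25/4)x^4 - 10x
matching coefficients of g against c_0 f + c_1 Df + … from the top degree down determines the c_i
solution: c_0 = -2, c_1 = -2


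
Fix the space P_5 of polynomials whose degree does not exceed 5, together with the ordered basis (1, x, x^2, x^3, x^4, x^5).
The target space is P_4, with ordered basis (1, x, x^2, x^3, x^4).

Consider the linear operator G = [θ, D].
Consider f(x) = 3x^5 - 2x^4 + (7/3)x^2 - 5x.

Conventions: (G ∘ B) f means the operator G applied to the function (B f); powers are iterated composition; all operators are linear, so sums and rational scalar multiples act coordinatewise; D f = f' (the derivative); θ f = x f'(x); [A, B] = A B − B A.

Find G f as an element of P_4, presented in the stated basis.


g(x) = -15x^4 + 8x^3 - (14/3)x + 5

D f = 15x^4 - 8x^3 + (14/3)x - 5
θ D f = 60x^4 - 24x^3 + (14/3)x
θ f = 15x^5 - 8x^4 + (14/3)x^2 - 5x
D θ f = 75x^4 - 32x^3 + (28/3)x - 5
[θ, D] f = -15x^4 + 8x^3 - (14/3)x + 5


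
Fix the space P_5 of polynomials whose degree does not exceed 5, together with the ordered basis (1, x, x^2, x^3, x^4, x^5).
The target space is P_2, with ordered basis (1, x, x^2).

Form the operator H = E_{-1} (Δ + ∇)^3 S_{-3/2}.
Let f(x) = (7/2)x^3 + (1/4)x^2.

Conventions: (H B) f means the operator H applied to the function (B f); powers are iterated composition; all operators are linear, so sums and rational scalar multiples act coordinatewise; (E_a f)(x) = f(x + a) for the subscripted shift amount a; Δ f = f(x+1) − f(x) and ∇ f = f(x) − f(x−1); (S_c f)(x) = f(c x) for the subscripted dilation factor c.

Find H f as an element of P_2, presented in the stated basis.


S_{-3/2} f = -(189/16)x^3 + (9/16)x^2
Δ S_{-3/2} f = -(567/16)x^2 - (549/16)x - 45/4
∇ S_{-3/2} f = -(567/16)x^2 + (585/16)x - 99/8
(Δ + ∇) S_{-3/2} f = -(567/8)x^2 + (9/4)x - 189/8
Δ (Δ + ∇) S_{-3/2} f = -(567/4)x - 549/8
∇ (Δ + ∇) S_{-3/2} f = -(567/4)x + 585/8
(Δ + ∇) (Δ + ∇) S_{-3/2} f = -(567/2)x + 9/2
Δ (Δ + ∇) (Δ + ∇) S_{-3/2} f = -567/2
∇ (Δ + ∇) (Δ + ∇) S_{-3/2} f = -567/2
(Δ + ∇) (Δ + ∇) (Δ + ∇) S_{-3/2} f = -567
E_{-1} (Δ + ∇)^3 S_{-3/2} f = -567

the result is g(x) = -567


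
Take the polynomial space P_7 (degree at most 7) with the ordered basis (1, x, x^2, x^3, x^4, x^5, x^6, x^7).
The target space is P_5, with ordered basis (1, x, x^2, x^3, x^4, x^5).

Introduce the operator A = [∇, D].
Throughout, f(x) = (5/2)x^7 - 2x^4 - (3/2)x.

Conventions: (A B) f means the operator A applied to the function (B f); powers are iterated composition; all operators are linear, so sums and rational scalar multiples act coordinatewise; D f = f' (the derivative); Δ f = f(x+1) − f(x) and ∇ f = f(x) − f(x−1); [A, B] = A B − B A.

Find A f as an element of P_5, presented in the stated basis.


the result is g(x) = 0

D f = (35/2)x^6 - 8x^3 - 3/2
∇ D f = 105x^5 - (525/2)x^4 + 350x^3 - (573/2)x^2 + 129x - 51/2
∇ f = (35/2)x^6 - (105/2)x^5 + (175/2)x^4 - (191/2)x^3 + (129/2)x^2 - (51/2)x + 3
D ∇ f = 105x^5 - (525/2)x^4 + 350x^3 - (573/2)x^2 + 129x - 51/2
[∇, D] f = 0


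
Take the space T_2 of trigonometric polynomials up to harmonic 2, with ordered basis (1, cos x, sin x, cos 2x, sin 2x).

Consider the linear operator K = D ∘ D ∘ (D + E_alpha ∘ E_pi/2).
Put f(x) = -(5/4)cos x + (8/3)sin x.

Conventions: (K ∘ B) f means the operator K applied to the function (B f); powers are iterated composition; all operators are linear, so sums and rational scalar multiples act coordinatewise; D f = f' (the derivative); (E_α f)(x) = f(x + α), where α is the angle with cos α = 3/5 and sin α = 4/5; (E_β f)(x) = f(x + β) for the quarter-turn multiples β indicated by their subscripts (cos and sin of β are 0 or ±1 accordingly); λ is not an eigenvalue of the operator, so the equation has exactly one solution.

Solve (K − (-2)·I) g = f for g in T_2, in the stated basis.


write g with unknown coordinates in the stated basis and equate coefficients in (K − (-2)·I) g = f
solving from the highest basis element down gives g = (23/312)cos x + (71/78)sin x
check: K g = -(109/78)cos x + (11/13)sin x
so K g − (-2)·g = -(5/4)cos x + (8/3)sin x = f ✓

the result is g(x) = (23/312)cos x + (71/78)sin x


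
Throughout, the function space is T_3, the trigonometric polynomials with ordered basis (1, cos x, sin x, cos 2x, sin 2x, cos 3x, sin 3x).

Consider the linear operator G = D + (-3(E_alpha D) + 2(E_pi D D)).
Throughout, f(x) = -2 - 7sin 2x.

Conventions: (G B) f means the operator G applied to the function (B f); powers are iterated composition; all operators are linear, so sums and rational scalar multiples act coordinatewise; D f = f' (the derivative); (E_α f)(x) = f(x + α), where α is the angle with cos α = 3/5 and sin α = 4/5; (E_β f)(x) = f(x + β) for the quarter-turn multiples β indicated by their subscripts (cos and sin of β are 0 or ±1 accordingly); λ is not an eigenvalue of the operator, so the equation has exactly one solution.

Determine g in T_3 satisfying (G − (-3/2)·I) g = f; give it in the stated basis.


write g with unknown coordinates in the stated basis and equate coefficients in (G − (-3/2)·I) g = f
solving from the highest basis element down gives g = -4/3 + (2576/1409)cos 2x + (518/1409)sin 2x
check: G g = -(3864/1409)cos 2x - (10640/1409)sin 2x
so G g − (-3/2)·g = -2 - 7sin 2x = f ✓

the result is g(x) = -4/3 + (2576/1409)cos 2x + (518/1409)sin 2x


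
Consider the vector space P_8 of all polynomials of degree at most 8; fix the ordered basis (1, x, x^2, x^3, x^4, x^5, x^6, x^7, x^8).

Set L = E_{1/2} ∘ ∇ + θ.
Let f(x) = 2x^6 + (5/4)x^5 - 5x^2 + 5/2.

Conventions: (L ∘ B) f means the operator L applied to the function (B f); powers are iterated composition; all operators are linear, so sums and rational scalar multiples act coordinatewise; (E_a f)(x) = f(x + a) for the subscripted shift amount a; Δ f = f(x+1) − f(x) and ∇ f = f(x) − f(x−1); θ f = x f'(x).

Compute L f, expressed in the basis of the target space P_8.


the result is g(x) = 12x^6 + (73/4)x^5 + (25/4)x^4 + 10x^3 - (55/8)x^2 - (37/4)x + 5/64

∇ f = 12x^5 - (95/4)x^4 + (55/2)x^3 - (35/2)x^2 - (17/4)x + 17/4
E_{1/2} ∇ f = 12x^5 + (25/4)x^4 + 10x^3 + (25/8)x^2 - (37/4)x + 5/64
θ f = 12x^6 + (25/4)x^5 - 10x^2
(E_{1/2} ∘ ∇ + θ) f = 12x^6 + (73/4)x^5 + (25/4)x^4 + 10x^3 - (55/8)x^2 - (37/4)x + 5/64


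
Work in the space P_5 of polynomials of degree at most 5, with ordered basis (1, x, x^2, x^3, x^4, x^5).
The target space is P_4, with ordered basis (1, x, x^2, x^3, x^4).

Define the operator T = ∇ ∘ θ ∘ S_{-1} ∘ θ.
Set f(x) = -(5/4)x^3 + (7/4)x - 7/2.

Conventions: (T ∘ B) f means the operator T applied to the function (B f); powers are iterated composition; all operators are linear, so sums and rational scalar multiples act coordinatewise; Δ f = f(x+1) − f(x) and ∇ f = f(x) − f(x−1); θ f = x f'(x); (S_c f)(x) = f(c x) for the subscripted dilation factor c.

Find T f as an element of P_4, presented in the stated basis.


θ f = -(15/4)x^3 + (7/4)x
S_{-1} θ f = (15/4)x^3 - (7/4)x
θ S_{-1} θ f = (45/4)x^3 - (7/4)x
∇ (θ ∘ S_{-1} ∘ θ) f = (135/4)x^2 - (135/4)x + 19/2

g(x) = (135/4)x^2 - (135/4)x + 19/2


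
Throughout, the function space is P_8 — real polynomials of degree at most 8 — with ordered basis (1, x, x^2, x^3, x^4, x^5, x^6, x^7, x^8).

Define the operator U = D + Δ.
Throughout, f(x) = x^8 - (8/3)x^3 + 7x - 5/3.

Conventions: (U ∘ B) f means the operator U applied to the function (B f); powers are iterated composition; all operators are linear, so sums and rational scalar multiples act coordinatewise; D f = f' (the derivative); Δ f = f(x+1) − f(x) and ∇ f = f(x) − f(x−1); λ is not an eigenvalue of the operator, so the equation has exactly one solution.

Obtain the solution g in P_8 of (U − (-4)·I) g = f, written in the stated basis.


g(x) = (1/4)x^8 - x^7 + (7/4)x^6 - (7/2)x^5 + (105/16)x^4 - (205/24)x^3 + (277/32)x^2 - (65/16)x + 73/128

write g with unknown coordinates in the stated basis and equate coefficients in (U − (-4)·I) g = f
solving from the highest basis element down gives g = (1/4)x^8 - x^7 + (7/4)x^6 - (7/2)x^5 + (105/16)x^4 - (205/24)x^3 + (277/32)x^2 - (65/16)x + 73/128
check: U g = 4x^7 - 7x^6 + 14x^5 - (105/4)x^4 + (63/2)x^3 - (277/8)x^2 + (93/4)x - 379/96
so U g − (-4)·g = x^8 - (8/3)x^3 + 7x - 5/3 = f ✓


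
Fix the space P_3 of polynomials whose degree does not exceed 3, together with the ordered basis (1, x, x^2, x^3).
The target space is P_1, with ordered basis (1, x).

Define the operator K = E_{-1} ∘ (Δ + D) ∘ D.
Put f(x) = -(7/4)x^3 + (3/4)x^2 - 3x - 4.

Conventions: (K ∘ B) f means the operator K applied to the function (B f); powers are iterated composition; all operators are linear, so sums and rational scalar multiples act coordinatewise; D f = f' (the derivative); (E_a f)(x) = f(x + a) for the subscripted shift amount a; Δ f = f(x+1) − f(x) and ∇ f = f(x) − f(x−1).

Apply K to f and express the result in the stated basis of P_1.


the result is g(x) = -21x + 75/4

D f = -(21/4)x^2 + (3/2)x - 3
Δ D f = -(21/2)x - 15/4
D D f = -(21/2)x + 3/2
(Δ + D) D f = -21x - 9/4
E_{-1} (Δ + D) D f = -21x + 75/4


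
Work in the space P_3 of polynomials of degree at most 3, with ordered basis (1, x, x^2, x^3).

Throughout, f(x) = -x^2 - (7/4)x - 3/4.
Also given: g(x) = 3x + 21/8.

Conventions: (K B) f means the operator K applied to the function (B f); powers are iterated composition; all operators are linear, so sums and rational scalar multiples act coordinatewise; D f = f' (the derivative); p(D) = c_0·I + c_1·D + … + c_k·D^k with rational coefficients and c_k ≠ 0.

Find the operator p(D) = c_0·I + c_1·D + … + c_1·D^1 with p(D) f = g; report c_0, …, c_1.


D^0 f = -x^2 - (7/4)x - 3/4
D^1 f = -2x - 7/4
matching coefficients of g against c_0 f + c_1 Df + … from the top degree down determines the c_i
solution: c_0 = 0, c_1 = -3/2

p(D) = -(3/2)·D, i.e. c_0 = 0, c_1 = -3/2


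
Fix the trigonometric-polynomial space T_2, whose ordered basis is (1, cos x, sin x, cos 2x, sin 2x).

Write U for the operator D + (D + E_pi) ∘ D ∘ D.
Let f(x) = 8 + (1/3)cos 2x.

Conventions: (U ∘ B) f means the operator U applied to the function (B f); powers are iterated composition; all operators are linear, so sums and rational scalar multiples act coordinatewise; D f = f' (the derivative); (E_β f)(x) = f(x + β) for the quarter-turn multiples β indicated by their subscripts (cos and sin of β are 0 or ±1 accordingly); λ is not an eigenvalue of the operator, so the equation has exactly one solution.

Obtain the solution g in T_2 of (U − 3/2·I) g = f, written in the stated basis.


write g with unknown coordinates in the stated basis and equate coefficients in (U − 3/2·I) g = f
solving from the highest basis element down gives g = -16/3 - (22/795)cos 2x - (8/265)sin 2x
check: U g = (232/795)cos 2x - (12/265)sin 2x
so U g − 3/2·g = 8 + (1/3)cos 2x = f ✓

g(x) = -16/3 - (22/795)cos 2x - (8/265)sin 2x


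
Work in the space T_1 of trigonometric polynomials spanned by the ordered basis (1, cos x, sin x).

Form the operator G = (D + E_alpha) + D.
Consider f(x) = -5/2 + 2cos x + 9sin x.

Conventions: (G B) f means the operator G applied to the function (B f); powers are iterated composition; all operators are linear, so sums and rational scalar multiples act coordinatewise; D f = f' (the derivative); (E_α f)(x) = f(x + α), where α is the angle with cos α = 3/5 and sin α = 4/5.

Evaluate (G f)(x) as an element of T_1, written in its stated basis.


D f = 9cos x - 2sin x
E_alpha f = -5/2 + (42/5)cos x + (19/5)sin x
(D + E_alpha) f = -5/2 + (87/5)cos x + (9/5)sin x
D f = 9cos x - 2sin x
((D + E_alpha) + D) f = -5/2 + (132/5)cos x - (1/5)sin x

g(x) = -5/2 + (132/5)cos x - (1/5)sin x


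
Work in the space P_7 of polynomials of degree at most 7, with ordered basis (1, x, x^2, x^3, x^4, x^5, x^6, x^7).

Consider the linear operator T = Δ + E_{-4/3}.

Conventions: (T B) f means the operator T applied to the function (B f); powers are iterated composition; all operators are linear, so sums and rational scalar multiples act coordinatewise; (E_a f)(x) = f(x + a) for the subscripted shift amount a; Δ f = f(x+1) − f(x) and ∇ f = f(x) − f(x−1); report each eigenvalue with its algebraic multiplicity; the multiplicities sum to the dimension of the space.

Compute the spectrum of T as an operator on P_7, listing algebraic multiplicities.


λ = 1 (multiplicity 8)

image of 1: 1
image of x: x - 1/3
image of x^2: x^2 - (2/3)x + 25/9
image of x^3: x^3 - x^2 + (25/3)x - 37/27
image of x^4: x^4 - (4/3)x^3 + (50/3)x^2 - (148/27)x + 337/81
image of x^5: x^5 - (5/3)x^4 + (250/9)x^3 - (370/27)x^2 + (1685/81)x - 781/243
image of x^6: x^6 - 2x^5 + (125/3)x^4 - (740/27)x^3 + (1685/27)x^2 - (1562/81)x + 4825/729
image of x^7: x^7 - (7/3)x^6 + (175/3)x^5 - (1295/27)x^4 + (11795/81)x^3 - (5467/81)x^2 + (33775/729)x - 14197/2187
the matrix is upper triangular; its diagonal is (1, 1, 1, 1, 1, 1, 1, 1)
for a triangular matrix the eigenvalues are the diagonal entries, with algebraic multiplicity their repetition count


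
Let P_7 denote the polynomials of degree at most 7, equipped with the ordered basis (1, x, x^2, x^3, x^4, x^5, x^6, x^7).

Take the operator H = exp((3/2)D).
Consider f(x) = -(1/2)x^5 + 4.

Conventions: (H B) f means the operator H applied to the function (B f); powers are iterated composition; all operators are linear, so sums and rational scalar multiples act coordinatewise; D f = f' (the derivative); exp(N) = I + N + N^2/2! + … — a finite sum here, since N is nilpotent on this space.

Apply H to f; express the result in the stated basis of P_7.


order-1 term: -(15/4)x^4
order-2 term: -(45/4)x^3
order-3 term: -(135/8)x^2
order-4 term: -(405/32)x
order-5 term: -243/64
the series for exp((3/2)D) f terminates at order 5
exp((3/2)D) f = -(1/2)x^5 - (15/4)x^4 - (45/4)x^3 - (135/8)x^2 - (405/32)x + 13/64

the result is g(x) = -(1/2)x^5 - (15/4)x^4 - (45/4)x^3 - (135/8)x^2 - (405/32)x + 13/64


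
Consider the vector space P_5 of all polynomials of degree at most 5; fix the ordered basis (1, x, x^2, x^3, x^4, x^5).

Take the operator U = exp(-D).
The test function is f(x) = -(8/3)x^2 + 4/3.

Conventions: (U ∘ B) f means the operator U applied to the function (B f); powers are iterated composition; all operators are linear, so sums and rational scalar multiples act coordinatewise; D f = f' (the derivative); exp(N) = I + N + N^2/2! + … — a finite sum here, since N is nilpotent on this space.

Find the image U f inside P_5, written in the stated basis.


order-1 term: (16/3)x
order-2 term: -8/3
the series for exp(-D) f terminates at order 2
exp(-D) f = -(8/3)x^2 + (16/3)x - 4/3

g(x) = -(8/3)x^2 + (16/3)x - 4/3


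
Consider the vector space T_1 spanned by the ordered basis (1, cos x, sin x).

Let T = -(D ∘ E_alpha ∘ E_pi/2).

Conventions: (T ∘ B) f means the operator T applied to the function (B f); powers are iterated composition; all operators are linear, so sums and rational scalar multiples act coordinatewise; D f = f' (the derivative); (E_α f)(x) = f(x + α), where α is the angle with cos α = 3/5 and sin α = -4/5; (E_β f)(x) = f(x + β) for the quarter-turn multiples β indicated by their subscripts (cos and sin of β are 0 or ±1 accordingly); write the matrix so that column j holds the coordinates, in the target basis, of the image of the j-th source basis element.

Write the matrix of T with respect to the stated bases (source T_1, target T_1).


image of 1: 0
image of cos x: (3/5)cos x + (4/5)sin x
image of sin x: -(4/5)cos x + (3/5)sin x
each image's coordinates form column j of the matrix

the matrix is [[0, 0, 0]; [0, 3/5, -4/5]; [0, 4/5, 3/5]] (rows listed top to bottom)


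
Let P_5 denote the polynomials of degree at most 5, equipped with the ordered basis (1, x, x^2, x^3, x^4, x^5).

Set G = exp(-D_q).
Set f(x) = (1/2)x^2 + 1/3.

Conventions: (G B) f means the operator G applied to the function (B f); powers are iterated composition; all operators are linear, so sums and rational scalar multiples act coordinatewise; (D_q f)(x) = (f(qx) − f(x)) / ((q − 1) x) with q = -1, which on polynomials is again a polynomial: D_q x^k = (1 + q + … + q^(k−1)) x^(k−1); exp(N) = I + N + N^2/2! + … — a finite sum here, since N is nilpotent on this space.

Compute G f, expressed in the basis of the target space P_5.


the series for exp(-D_q) f terminates at order 0
exp(-D_q) f = (1/2)x^2 + 1/3

g(x) = (1/2)x^2 + 1/3


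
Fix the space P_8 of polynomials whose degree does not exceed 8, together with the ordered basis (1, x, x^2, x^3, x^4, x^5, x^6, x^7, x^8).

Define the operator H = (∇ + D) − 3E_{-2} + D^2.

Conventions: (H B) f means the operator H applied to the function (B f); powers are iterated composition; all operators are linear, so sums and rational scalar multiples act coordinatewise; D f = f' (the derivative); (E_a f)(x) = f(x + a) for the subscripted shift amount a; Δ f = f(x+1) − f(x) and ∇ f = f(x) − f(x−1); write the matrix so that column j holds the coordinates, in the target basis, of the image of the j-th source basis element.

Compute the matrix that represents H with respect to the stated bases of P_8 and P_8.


image of 1: -3
image of x: -3x + 8
image of x^2: -3x^2 + 16x - 11
image of x^3: -3x^3 + 24x^2 - 33x + 25
image of x^4: -3x^4 + 32x^3 - 66x^2 + 100x - 49
image of x^5: -3x^5 + 40x^4 - 110x^3 + 250x^2 - 245x + 97
image of x^6: -3x^6 + 48x^5 - 165x^4 + 500x^3 - 735x^2 + 582x - 193
image of x^7: -3x^7 + 56x^6 - 231x^5 + 875x^4 - 1715x^3 + 2037x^2 - 1351x + 385
image of x^8: -3x^8 + 64x^7 - 308x^6 + 1400x^5 - 3430x^4 + 5432x^3 - 5404x^2 + 3080x - 769
each image's coordinates form column j of the matrix

the matrix is [[-3, 8, -11, 25, -49, 97, -193, 385, -769]; [0, -3, 16, -33, 100, -245, 582, -1351, 3080]; [0, 0, -3, 24, -66, 250, -735, 2037, -5404]; [0, 0, 0, -3, 32, -110, 500, -1715, 5432]; [0, 0, 0, 0, -3, 40, -165, 875, -3430]; [0, 0, 0, 0, 0, -3, 48, -231, 1400]; [0, 0, 0, 0, 0, 0, -3, 56, -308]; [0, 0, 0, 0, 0, 0, 0, -3, 64]; [0, 0, 0, 0, 0, 0, 0, 0, -3]] (rows listed top to bottom)


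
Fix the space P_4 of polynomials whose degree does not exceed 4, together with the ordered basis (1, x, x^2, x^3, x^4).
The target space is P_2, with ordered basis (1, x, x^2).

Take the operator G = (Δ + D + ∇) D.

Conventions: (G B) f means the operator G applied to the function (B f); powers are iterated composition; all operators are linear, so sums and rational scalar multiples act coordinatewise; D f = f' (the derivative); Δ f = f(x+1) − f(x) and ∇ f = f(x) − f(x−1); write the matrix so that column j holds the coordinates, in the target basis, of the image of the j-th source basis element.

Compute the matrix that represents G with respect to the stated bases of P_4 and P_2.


the matrix is [[0, 0, 6, 0, 8]; [0, 0, 0, 18, 0]; [0, 0, 0, 0, 36]] (rows listed top to bottom)

image of 1: 0
image of x: 0
image of x^2: 6
image of x^3: 18x
image of x^4: 36x^2 + 8
each image's coordinates form column j of the matrix


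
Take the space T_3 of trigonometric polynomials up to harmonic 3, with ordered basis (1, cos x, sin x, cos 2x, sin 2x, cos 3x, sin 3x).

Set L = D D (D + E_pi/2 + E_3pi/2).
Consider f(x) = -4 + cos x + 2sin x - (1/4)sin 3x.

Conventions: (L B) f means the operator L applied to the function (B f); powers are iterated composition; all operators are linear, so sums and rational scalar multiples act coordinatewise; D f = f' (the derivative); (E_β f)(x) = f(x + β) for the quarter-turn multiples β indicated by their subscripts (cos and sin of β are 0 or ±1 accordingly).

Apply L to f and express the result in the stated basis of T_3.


the image equals g(x) = -2cos x + sin x + (27/4)cos 3x

D f = 2cos x - sin x - (3/4)cos 3x
E_pi/2 f = -4 + 2cos x - sin x + (1/4)cos 3x
E_3pi/2 f = -4 - 2cos x + sin x - (1/4)cos 3x
(D + E_pi/2 + E_3pi/2) f = -8 + 2cos x - sin x - (3/4)cos 3x
D (D + E_pi/2 + E_3pi/2) f = -cos x - 2sin x + (9/4)sin 3x
D D (D + E_pi/2 + E_3pi/2) f = -2cos x + sin x + (27/4)cos 3x


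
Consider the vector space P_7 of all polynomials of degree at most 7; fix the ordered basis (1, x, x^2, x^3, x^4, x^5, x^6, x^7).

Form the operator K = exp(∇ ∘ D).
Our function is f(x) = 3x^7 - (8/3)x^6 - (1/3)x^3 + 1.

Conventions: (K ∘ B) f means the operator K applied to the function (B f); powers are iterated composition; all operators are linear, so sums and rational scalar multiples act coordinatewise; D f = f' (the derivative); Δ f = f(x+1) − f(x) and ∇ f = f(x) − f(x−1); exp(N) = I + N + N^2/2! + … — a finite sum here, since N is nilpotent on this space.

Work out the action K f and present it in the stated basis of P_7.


the image equals g(x) = 3x^7 - (8/3)x^6 + 126x^5 - 395x^4 + (5519/3)x^3 - 4735x^2 + 8094x - 6585

order-1 term: 126x^5 - 395x^4 + 580x^3 - 475x^2 + 204x - 36
order-2 term: 1260x^3 - 4260x^2 + 5370x - 2450
order-3 term: 2520x - 4100
the series for exp(∇ ∘ D) f terminates at order 3
exp(∇ ∘ D) f = 3x^7 - (8/3)x^6 + 126x^5 - 395x^4 + (5519/3)x^3 - 4735x^2 + 8094x - 6585


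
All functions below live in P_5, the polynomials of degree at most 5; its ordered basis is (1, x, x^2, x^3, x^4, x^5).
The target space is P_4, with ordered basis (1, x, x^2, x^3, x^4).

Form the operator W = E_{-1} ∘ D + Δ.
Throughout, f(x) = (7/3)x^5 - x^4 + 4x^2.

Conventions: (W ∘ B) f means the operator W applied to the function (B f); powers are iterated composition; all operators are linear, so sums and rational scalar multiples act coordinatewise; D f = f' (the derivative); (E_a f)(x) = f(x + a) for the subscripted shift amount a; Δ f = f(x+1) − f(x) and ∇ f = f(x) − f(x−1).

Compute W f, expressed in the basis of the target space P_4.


the image equals g(x) = (70/3)x^4 - (94/3)x^3 + (298/3)x^2 - 35x + 13

D f = (35/3)x^4 - 4x^3 + 8x
E_{-1} D f = (35/3)x^4 - (152/3)x^3 + 82x^2 - (152/3)x + 23/3
Δ f = (35/3)x^4 + (58/3)x^3 + (52/3)x^2 + (47/3)x + 16/3
(E_{-1} ∘ D + Δ) f = (70/3)x^4 - (94/3)x^3 + (298/3)x^2 - 35x + 13


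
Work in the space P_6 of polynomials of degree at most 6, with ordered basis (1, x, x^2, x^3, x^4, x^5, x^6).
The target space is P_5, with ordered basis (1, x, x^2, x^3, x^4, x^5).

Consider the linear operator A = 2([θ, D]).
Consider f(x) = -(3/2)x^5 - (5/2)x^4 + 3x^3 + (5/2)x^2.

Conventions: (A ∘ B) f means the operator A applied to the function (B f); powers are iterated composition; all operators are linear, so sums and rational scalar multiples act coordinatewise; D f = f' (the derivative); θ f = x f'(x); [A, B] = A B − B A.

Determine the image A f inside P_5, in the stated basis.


D f = -(15/2)x^4 - 10x^3 + 9x^2 + 5x
θ D f = -30x^4 - 30x^3 + 18x^2 + 5x
θ f = -(15/2)x^5 - 10x^4 + 9x^3 + 5x^2
D θ f = -(75/2)x^4 - 40x^3 + 27x^2 + 10x
[θ, D] f = (15/2)x^4 + 10x^3 - 9x^2 - 5x
(2([θ, D])) f = 15x^4 + 20x^3 - 18x^2 - 10x

the image equals g(x) = 15x^4 + 20x^3 - 18x^2 - 10x


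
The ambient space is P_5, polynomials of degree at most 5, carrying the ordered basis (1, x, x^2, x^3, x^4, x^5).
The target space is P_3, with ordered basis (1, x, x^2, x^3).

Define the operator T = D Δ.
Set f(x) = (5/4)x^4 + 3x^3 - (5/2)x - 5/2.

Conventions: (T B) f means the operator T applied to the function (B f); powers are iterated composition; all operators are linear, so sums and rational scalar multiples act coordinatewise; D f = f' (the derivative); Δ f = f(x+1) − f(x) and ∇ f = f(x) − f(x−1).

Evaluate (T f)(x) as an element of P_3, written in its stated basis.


Δ f = 5x^3 + (33/2)x^2 + 14x + 7/4
D Δ f = 15x^2 + 33x + 14

the image equals g(x) = 15x^2 + 33x + 14


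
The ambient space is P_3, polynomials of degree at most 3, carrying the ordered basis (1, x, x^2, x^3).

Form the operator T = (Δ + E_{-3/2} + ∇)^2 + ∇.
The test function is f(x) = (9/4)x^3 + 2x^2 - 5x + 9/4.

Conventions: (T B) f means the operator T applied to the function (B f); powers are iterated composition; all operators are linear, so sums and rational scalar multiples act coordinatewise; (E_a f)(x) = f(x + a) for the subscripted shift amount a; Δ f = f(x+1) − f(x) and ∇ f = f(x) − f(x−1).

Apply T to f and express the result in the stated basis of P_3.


the image equals g(x) = (9/4)x^3 + (31/2)x^2 + 30x + 23/2

Δ f = (27/4)x^2 + (43/4)x - 3/4
E_{-3/2} f = (9/4)x^3 - (65/8)x^2 + (67/16)x + 213/32
∇ f = (27/4)x^2 - (11/4)x - 19/4
(Δ + E_{-3/2} + ∇) f = (9/4)x^3 + (43/8)x^2 + (195/16)x + 37/32
Δ (Δ + E_{-3/2} + ∇) f = (27/4)x^2 + (35/2)x + 317/16
E_{-3/2} (Δ + E_{-3/2} + ∇) f = (9/4)x^3 - (19/4)x^2 + (45/4)x - 101/8
∇ (Δ + E_{-3/2} + ∇) f = (27/4)x^2 + 4x + 145/16
(Δ + E_{-3/2} + ∇) (Δ + E_{-3/2} + ∇) f = (9/4)x^3 + (35/4)x^2 + (131/4)x + 65/4
∇ f = (27/4)x^2 - (11/4)x - 19/4
((Δ + E_{-3/2} + ∇)^2 + ∇) f = (9/4)x^3 + (31/2)x^2 + 30x + 23/2
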